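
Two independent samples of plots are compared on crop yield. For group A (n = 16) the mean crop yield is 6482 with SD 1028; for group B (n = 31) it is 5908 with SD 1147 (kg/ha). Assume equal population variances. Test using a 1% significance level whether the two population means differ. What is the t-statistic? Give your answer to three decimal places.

1.682

Let group 1 = group A, group 2 = group B. H0: μ_1 = μ_2; H1: μ_1 ≠ μ_2 (two-sample pooled-variance t-test, two-sided).
s_p² = [(16−1)·1028² + (31−1)·1147²]/(16+31−2) = 1229330
t = (6482 − 5908)/√[1229330·(1/16 + 1/31)] = 1.682
df = n₁ + n₂ − 2 = 45
Two-sided p-value ≈ 0.100
Since p ≈ 0.100 > α = 0.01, fail to reject H0; the evidence is not statistically significant.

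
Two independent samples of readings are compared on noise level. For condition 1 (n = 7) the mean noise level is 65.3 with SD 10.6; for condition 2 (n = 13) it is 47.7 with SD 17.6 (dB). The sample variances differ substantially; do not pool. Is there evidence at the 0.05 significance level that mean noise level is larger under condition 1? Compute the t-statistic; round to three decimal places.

Let group 1 = condition 1, group 2 = condition 2. H0: μ_1 = μ_2; H1: μ_1 > μ_2 (Welch's two-sample t-test, right-tailed).
t = (x̄_1 − x̄_2)/√(s_1²/n_1 + s_2²/n_2) = (65.3 − 47.7)/√(10.6²/7 + 17.6²/13) = 2.787
Welch–Satterthwaite df ≈ 17.62
p-value = P(T ≥ 2.787) ≈ 0.0062
Since p ≈ 0.0062 < α = 0.05, reject H0; the data support H1.

2.787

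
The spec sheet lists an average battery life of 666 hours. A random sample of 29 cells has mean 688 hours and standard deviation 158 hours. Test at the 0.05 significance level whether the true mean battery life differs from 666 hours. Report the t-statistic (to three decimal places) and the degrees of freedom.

H0: μ = 666; H1: μ ≠ 666 (one-sample t-test, two-sided).
t = (x̄ − μ₀)/(s/√n) = (688 − 666)/(158/√29) = 0.750
df = n − 1 = 28
Two-sided p-value ≈ 0.4596
Since p ≈ 0.4596 > α = 0.05, fail to reject H0; the evidence is not statistically significant.

t = 0.750, df = 28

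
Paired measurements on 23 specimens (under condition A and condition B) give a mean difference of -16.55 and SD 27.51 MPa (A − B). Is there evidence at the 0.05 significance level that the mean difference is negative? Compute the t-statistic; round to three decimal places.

-2.885

H0: μ_d = 0; H1: μ_d < 0 (paired t-test on the differences, left-tailed).
t = d̄/(s_d/√n) = -16.55/(27.51/√23) = -2.885
df = n − 1 = 22
p-value = P(T ≤ -2.885) ≈ 0.004
Since p ≈ 0.004 < α = 0.05, reject H0; the evidence is statistically significant.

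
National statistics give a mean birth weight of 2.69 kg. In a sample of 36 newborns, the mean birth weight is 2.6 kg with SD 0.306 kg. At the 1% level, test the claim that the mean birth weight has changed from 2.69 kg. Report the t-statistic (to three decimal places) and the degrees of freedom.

H0: μ = 2.69; H1: μ ≠ 2.69 (one-sample t-test, two-sided).
t = (x̄ − μ₀)/(s/√n) = (2.6 − 2.69)/(0.306/√36) = -1.765
df = n − 1 = 35
Two-sided p-value ≈ 0.086
Since p ≈ 0.086 > α = 0.01, fail to reject H0; the data do not provide sufficient evidence against H0.

t = -1.765, df = 35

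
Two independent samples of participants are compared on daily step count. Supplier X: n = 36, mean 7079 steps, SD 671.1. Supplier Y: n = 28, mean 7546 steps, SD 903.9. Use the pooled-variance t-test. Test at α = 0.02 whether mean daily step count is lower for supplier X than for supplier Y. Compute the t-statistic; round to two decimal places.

-2.37

Let group 1 = supplier X, group 2 = supplier Y. H0: μ_1 = μ_2; H1: μ_1 < μ_2 (two-sample pooled-variance t-test, left-tailed).
s_p² = [(36−1)·671.1² + (28−1)·903.9²]/(36+28−2) = 610050
t = (7079 − 7546)/√[610050·(1/36 + 1/28)] = -2.37
df = n₁ + n₂ − 2 = 62
p-value = P(T ≤ -2.37) ≈ 0.010
Since p ≈ 0.010 < α = 0.02, reject H0; the evidence is statistically significant.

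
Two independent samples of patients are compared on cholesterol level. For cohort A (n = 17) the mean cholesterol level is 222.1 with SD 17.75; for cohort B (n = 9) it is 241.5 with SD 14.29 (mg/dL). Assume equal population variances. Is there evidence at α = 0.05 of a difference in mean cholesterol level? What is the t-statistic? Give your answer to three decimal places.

Let group 1 = cohort A, group 2 = cohort B. H0: μ_1 = μ_2; H1: μ_1 ≠ μ_2 (two-sample pooled-variance t-test, two-sided).
s_p² = [(17−1)·17.75² + (9−1)·14.29²]/(17+9−2) = 278.11
t = (222.1 − 241.5)/√[278.11·(1/17 + 1/9)] = -2.822
df = n₁ + n₂ − 2 = 24
Two-sided p-value ≈ 0.009
Since p ≈ 0.009 < α = 0.05, reject H0; the data support H1.

-2.822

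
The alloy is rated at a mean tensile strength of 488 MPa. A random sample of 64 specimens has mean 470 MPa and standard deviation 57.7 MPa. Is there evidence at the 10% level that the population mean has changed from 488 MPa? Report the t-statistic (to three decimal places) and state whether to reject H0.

H0: μ = 488; H1: μ ≠ 488 (one-sample t-test, two-sided).
t = (x̄ − μ₀)/(s/√n) = (470 − 488)/(57.7/√64) = -2.496
df = n − 1 = 63
Two-sided p-value ≈ 0.0152
Since p ≈ 0.0152 < α = 0.1, reject H0; the evidence is statistically significant.

t = -2.496; reject H0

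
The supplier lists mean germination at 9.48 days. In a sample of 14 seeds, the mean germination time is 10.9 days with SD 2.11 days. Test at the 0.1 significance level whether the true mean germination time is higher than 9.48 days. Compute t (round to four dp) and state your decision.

t = 2.5181; reject H0

H0: μ = 9.48; H1: μ > 9.48 (one-sample t-test, right-tailed).
t = (x̄ − μ₀)/(s/√n) = (10.9 − 9.48)/(2.11/√14) = 2.5181
df = n − 1 = 13
p-value = P(T ≥ 2.5181) ≈ 0.0128
Since p ≈ 0.0128 < α = 0.1, reject H0; the evidence is statistically significant.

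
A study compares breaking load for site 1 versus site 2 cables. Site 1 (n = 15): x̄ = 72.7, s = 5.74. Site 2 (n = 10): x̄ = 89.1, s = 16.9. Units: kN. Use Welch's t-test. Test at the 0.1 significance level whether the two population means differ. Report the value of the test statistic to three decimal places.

-2.957

Let group 1 = site 1, group 2 = site 2. H0: μ_1 = μ_2; H1: μ_1 ≠ μ_2 (Welch's two-sample t-test, two-sided).
t = (x̄_1 − x̄_2)/√(s_1²/n_1 + s_2²/n_2) = (72.7 − 89.1)/√(5.74²/15 + 16.9²/10) = -2.957
Welch–Satterthwaite df ≈ 10.40
Two-sided p-value ≈ 0.014
Since p ≈ 0.014 < α = 0.1, reject H0; the data support H1.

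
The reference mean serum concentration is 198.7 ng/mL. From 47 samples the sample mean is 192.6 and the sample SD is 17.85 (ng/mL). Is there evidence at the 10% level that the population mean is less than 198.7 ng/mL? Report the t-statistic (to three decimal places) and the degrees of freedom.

H0: μ = 198.7; H1: μ < 198.7 (one-sample t-test, left-tailed).
t = (x̄ − μ₀)/(s/√n) = (192.6 − 198.7)/(17.85/√47) = -2.343
df = n − 1 = 46
p-value = P(T ≤ -2.343) ≈ 0.012
Since p ≈ 0.012 < α = 0.1, reject H0; the data support H1.

t = -2.343, df = 46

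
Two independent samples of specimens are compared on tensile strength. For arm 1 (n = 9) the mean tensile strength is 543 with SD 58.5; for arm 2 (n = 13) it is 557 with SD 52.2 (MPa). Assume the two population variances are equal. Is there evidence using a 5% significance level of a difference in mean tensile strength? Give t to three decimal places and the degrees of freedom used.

t = -0.589, df = 20

Let group 1 = arm 1, group 2 = arm 2. H0: μ_1 = μ_2; H1: μ_1 ≠ μ_2 (two-sample pooled-variance t-test, two-sided).
s_p² = [(9−1)·58.5² + (13−1)·52.2²]/(9+13−2) = 3003.8
t = (543 − 557)/√[3003.8·(1/9 + 1/13)] = -0.589
df = n₁ + n₂ − 2 = 20
Two-sided p-value ≈ 0.5624
Since p ≈ 0.5624 > α = 0.05, fail to reject H0; the data do not provide sufficient evidence against H0.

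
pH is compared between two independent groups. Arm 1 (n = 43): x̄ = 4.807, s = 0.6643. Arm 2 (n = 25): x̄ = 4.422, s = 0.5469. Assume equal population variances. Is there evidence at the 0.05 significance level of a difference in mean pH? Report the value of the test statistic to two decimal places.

Let group 1 = arm 1, group 2 = arm 2. H0: μ_1 = μ_2; H1: μ_1 ≠ μ_2 (two-sample pooled-variance t-test, two-sided).
s_p² = [(43−1)·0.6643² + (25−1)·0.5469²]/(43+25−2) = 0.389587
t = (4.807 − 4.422)/√[0.389587·(1/43 + 1/25)] = 2.45
df = n₁ + n₂ − 2 = 66
Two-sided p-value ≈ 0.017
Since p ≈ 0.017 < α = 0.05, reject H0; the evidence is statistically significant.

2.45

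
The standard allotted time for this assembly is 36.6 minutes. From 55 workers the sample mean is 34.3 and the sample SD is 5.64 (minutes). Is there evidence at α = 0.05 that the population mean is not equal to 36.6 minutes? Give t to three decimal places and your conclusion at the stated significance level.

t = -3.024; reject H0

H0: μ = 36.6; H1: μ ≠ 36.6 (one-sample t-test, two-sided).
t = (x̄ − μ₀)/(s/√n) = (34.3 − 36.6)/(5.64/√55) = -3.024
df = n − 1 = 54
Two-sided p-value ≈ 0.004
Since p ≈ 0.004 < α = 0.05, reject H0; the evidence is statistically significant.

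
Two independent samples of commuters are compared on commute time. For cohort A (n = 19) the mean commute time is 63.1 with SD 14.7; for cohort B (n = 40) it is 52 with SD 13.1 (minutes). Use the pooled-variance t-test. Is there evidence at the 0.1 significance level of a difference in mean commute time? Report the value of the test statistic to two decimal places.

Let group 1 = cohort A, group 2 = cohort B. H0: μ_1 = μ_2; H1: μ_1 ≠ μ_2 (two-sample pooled-variance t-test, two-sided).
s_p² = [(19−1)·14.7² + (40−1)·13.1²]/(19+40−2) = 185.656
t = (63.1 − 52)/√[185.656·(1/19 + 1/40)] = 2.92
df = n₁ + n₂ − 2 = 57
Two-sided p-value ≈ 0.0050
Since p ≈ 0.0050 < α = 0.1, reject H0; the evidence is statistically significant.

2.92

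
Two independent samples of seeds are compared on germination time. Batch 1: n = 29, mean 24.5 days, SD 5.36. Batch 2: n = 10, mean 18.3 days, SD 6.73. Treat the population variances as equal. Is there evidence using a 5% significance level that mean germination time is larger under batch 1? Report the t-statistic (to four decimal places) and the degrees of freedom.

t = 2.9539, df = 37

Let group 1 = batch 1, group 2 = batch 2. H0: μ_1 = μ_2; H1: μ_1 > μ_2 (two-sample pooled-variance t-test, right-tailed).
s_p² = [(29−1)·5.36² + (10−1)·6.73²]/(29+10−2) = 32.7585
t = (24.5 − 18.3)/√[32.7585·(1/29 + 1/10)] = 2.9539
df = n₁ + n₂ − 2 = 37
p-value = P(T ≥ 2.9539) ≈ 0.003
Since p ≈ 0.003 < α = 0.05, reject H0; the data support H1.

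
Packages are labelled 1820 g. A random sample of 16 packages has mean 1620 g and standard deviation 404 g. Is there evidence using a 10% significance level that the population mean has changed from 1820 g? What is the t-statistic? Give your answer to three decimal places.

H0: μ = 1820; H1: μ ≠ 1820 (one-sample t-test, two-sided).
t = (x̄ − μ₀)/(s/√n) = (1620 − 1820)/(404/√16) = -1.980
df = n − 1 = 15
Two-sided p-value ≈ 0.0663
Since p ≈ 0.0663 < α = 0.1, reject H0; the evidence is statistically significant.

-1.980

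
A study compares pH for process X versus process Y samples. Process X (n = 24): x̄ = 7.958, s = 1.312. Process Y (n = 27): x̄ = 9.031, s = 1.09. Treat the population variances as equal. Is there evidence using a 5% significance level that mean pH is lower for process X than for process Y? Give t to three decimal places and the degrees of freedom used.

Let group 1 = process X, group 2 = process Y. H0: μ_1 = μ_2; H1: μ_1 < μ_2 (two-sample pooled-variance t-test, left-tailed).
s_p² = [(24−1)·1.312² + (27−1)·1.09²]/(24+27−2) = 1.4384
t = (7.958 − 9.031)/√[1.4384·(1/24 + 1/27)] = -3.189
df = n₁ + n₂ − 2 = 49
p-value = P(T ≤ -3.189) ≈ 0.001
Since p ≈ 0.001 < α = 0.05, reject H0; the data support H1.

t = -3.189, df = 49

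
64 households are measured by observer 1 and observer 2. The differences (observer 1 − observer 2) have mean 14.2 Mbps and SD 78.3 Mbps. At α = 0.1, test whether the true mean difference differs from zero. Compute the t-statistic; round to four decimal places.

H0: μ_d = 0; H1: μ_d ≠ 0 (paired t-test on the differences, two-sided).
t = d̄/(s_d/√n) = 14.2/(78.3/√64) = 1.4508
df = n − 1 = 63
Two-sided p-value ≈ 0.152
Since p ≈ 0.152 > α = 0.1, fail to reject H0; the evidence is not statistically significant.

1.4508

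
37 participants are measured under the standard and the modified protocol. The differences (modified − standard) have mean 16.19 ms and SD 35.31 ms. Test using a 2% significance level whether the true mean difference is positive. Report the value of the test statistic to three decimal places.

2.789

H0: μ_d = 0; H1: μ_d > 0 (paired t-test on the differences, right-tailed).
t = d̄/(s_d/√n) = 16.19/(35.31/√37) = 2.789
df = n − 1 = 36
p-value = P(T ≥ 2.789) ≈ 0.0042
Since p ≈ 0.0042 < α = 0.02, reject H0; the evidence is statistically significant.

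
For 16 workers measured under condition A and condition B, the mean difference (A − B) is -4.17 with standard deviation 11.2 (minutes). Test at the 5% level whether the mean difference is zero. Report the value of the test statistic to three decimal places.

-1.489

H0: μ_d = 0; H1: μ_d ≠ 0 (paired t-test on the differences, two-sided).
t = d̄/(s_d/√n) = -4.17/(11.2/√16) = -1.489
df = n − 1 = 15
Two-sided p-value ≈ 0.157
Since p ≈ 0.157 > α = 0.05, fail to reject H0; the data do not provide sufficient evidence against H0.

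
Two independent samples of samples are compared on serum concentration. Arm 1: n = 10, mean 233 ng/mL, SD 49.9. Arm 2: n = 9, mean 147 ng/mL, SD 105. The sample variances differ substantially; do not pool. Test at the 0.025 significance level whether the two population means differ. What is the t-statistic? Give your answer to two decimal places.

Let group 1 = arm 1, group 2 = arm 2. H0: μ_1 = μ_2; H1: μ_1 ≠ μ_2 (Welch's two-sample t-test, two-sided).
t = (x̄_1 − x̄_2)/√(s_1²/n_1 + s_2²/n_2) = (233 − 147)/√(49.9²/10 + 105²/9) = 2.24
Welch–Satterthwaite df ≈ 11.17
Two-sided p-value ≈ 0.0463
Since p ≈ 0.0463 > α = 0.025, fail to reject H0; the data do not provide sufficient evidence against H0.

2.24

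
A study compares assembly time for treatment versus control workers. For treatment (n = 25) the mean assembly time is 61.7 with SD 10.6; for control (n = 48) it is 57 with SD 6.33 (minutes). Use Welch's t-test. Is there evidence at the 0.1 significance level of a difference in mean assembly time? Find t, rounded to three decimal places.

2.036

Let group 1 = treatment, group 2 = control. H0: μ_1 = μ_2; H1: μ_1 ≠ μ_2 (Welch's two-sample t-test, two-sided).
t = (x̄_1 − x̄_2)/√(s_1²/n_1 + s_2²/n_2) = (61.7 − 57)/√(10.6²/25 + 6.33²/48) = 2.036
Welch–Satterthwaite df ≈ 33.16
Two-sided p-value ≈ 0.050
Since p ≈ 0.050 < α = 0.1, reject H0; the evidence is statistically significant.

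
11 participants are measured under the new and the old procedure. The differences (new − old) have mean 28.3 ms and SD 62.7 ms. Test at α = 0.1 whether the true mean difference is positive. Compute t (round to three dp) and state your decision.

H0: μ_d = 0; H1: μ_d > 0 (paired t-test on the differences, right-tailed).
t = d̄/(s_d/√n) = 28.3/(62.7/√11) = 1.497
df = n − 1 = 10
p-value = P(T ≥ 1.497) ≈ 0.083
Since p ≈ 0.083 < α = 0.1, reject H0; the evidence is statistically significant.

t = 1.497; reject H0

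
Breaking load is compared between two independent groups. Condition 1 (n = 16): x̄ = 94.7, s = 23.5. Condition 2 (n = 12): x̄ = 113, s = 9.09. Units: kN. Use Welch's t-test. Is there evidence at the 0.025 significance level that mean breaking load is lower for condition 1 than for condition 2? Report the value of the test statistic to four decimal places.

Let group 1 = condition 1, group 2 = condition 2. H0: μ_1 = μ_2; H1: μ_1 < μ_2 (Welch's two-sample t-test, left-tailed).
t = (x̄_1 − x̄_2)/√(s_1²/n_1 + s_2²/n_2) = (94.7 − 113)/√(23.5²/16 + 9.09²/12) = -2.8441
Welch–Satterthwaite df ≈ 20.47
p-value = P(T ≤ -2.8441) ≈ 0.0049
Since p ≈ 0.0049 < α = 0.025, reject H0; the evidence is statistically significant.

-2.8441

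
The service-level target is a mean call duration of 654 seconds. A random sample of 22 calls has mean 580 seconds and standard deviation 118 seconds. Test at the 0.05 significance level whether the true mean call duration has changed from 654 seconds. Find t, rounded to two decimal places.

-2.94

H0: μ = 654; H1: μ ≠ 654 (one-sample t-test, two-sided).
t = (x̄ − μ₀)/(s/√n) = (580 − 654)/(118/√22) = -2.94
df = n − 1 = 21
Two-sided p-value ≈ 0.008
Since p ≈ 0.008 < α = 0.05, reject H0; the evidence is statistically significant.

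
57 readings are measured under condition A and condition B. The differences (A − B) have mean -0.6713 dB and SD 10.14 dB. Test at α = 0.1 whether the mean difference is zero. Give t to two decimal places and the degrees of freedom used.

t = -0.50, df = 56

H0: μ_d = 0; H1: μ_d ≠ 0 (paired t-test on the differences, two-sided).
t = d̄/(s_d/√n) = -0.6713/(10.14/√57) = -0.50
df = n − 1 = 56
Two-sided p-value ≈ 0.619
Since p ≈ 0.619 > α = 0.1, fail to reject H0; the evidence is not statistically significant.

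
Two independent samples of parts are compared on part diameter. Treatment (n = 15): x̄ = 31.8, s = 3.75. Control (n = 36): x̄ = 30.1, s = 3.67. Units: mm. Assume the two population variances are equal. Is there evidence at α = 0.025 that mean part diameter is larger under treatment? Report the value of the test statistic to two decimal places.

Let group 1 = treatment, group 2 = control. H0: μ_1 = μ_2; H1: μ_1 > μ_2 (two-sample pooled-variance t-test, right-tailed).
s_p² = [(15−1)·3.75² + (36−1)·3.67²]/(15+36−2) = 13.6385
t = (31.8 − 30.1)/√[13.6385·(1/15 + 1/36)] = 1.50
df = n₁ + n₂ − 2 = 49
p-value = P(T ≥ 1.50) ≈ 0.0703
Since p ≈ 0.0703 > α = 0.025, fail to reject H0; the data do not provide sufficient evidence against H0.

1.50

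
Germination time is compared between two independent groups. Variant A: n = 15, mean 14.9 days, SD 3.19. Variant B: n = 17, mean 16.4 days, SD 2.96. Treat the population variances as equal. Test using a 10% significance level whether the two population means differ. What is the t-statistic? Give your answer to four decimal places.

-1.3795

Let group 1 = variant A, group 2 = variant B. H0: μ_1 = μ_2; H1: μ_1 ≠ μ_2 (two-sample pooled-variance t-test, two-sided).
s_p² = [(15−1)·3.19² + (17−1)·2.96²]/(15+17−2) = 9.4217
t = (14.9 − 16.4)/√[9.4217·(1/15 + 1/17)] = -1.3795
df = n₁ + n₂ − 2 = 30
Two-sided p-value ≈ 0.178
Since p ≈ 0.178 > α = 0.1, fail to reject H0; the evidence is not statistically significant.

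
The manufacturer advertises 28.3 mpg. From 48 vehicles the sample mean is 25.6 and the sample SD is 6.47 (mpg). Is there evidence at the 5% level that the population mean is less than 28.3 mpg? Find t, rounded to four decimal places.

-2.8912

H0: μ = 28.3; H1: μ < 28.3 (one-sample t-test, left-tailed).
t = (x̄ − μ₀)/(s/√n) = (25.6 − 28.3)/(6.47/√48) = -2.8912
df = n − 1 = 47
p-value = P(T ≤ -2.8912) ≈ 0.0029
Since p ≈ 0.0029 < α = 0.05, reject H0; the evidence is statistically significant.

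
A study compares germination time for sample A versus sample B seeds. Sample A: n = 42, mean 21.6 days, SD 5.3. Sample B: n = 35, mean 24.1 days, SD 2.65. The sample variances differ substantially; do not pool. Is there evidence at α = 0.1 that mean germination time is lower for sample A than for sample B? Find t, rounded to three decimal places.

Let group 1 = sample A, group 2 = sample B. H0: μ_1 = μ_2; H1: μ_1 < μ_2 (Welch's two-sample t-test, left-tailed).
t = (x̄_1 − x̄_2)/√(s_1²/n_1 + s_2²/n_2) = (21.6 − 24.1)/√(5.3²/42 + 2.65²/35) = -2.681
Welch–Satterthwaite df ≈ 62.51
p-value = P(T ≤ -2.681) ≈ 0.0047
Since p ≈ 0.0047 < α = 0.1, reject H0; the evidence is statistically significant.

-2.681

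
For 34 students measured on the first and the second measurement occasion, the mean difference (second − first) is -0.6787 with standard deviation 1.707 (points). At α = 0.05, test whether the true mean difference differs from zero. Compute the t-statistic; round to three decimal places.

-2.318

H0: μ_d = 0; H1: μ_d ≠ 0 (paired t-test on the differences, two-sided).
t = d̄/(s_d/√n) = -0.6787/(1.707/√34) = -2.318
df = n − 1 = 33
Two-sided p-value ≈ 0.0268
Since p ≈ 0.0268 < α = 0.05, reject H0; the evidence is statistically significant.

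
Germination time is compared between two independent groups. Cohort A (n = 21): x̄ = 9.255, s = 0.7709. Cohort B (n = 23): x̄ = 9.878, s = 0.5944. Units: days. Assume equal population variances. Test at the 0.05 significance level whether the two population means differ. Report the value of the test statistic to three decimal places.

-3.017

Let group 1 = cohort A, group 2 = cohort B. H0: μ_1 = μ_2; H1: μ_1 ≠ μ_2 (two-sample pooled-variance t-test, two-sided).
s_p² = [(21−1)·0.7709² + (23−1)·0.5944²]/(21+23−2) = 0.468062
t = (9.255 − 9.878)/√[0.468062·(1/21 + 1/23)] = -3.017
df = n₁ + n₂ − 2 = 42
Two-sided p-value ≈ 0.0043
Since p ≈ 0.0043 < α = 0.05, reject H0; the data support H1.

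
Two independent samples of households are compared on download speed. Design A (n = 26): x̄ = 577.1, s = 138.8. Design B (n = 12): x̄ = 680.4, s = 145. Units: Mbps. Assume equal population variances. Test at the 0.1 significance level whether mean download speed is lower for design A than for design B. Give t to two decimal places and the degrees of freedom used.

Let group 1 = design A, group 2 = design B. H0: μ_1 = μ_2; H1: μ_1 < μ_2 (two-sample pooled-variance t-test, left-tailed).
s_p² = [(26−1)·138.8² + (12−1)·145²]/(26+12−2) = 19803.1
t = (577.1 − 680.4)/√[19803.1·(1/26 + 1/12)] = -2.10
df = n₁ + n₂ − 2 = 36
p-value = P(T ≤ -2.10) ≈ 0.021
Since p ≈ 0.021 < α = 0.1, reject H0; the evidence is statistically significant.

t = -2.10, df = 36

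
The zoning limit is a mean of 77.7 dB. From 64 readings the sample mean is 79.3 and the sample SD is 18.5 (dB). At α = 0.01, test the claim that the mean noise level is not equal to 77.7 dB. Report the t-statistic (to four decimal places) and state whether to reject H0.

H0: μ = 77.7; H1: μ ≠ 77.7 (one-sample t-test, two-sided).
t = (x̄ − μ₀)/(s/√n) = (79.3 − 77.7)/(18.5/√64) = 0.6919
df = n − 1 = 63
Two-sided p-value ≈ 0.492
Since p ≈ 0.492 > α = 0.01, fail to reject H0; the evidence is not statistically significant.

t = 0.6919; fail to reject H0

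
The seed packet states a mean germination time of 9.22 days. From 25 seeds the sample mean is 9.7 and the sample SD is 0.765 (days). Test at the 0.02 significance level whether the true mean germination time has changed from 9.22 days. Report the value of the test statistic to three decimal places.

H0: μ = 9.22; H1: μ ≠ 9.22 (one-sample t-test, two-sided).
t = (x̄ − μ₀)/(s/√n) = (9.7 − 9.22)/(0.765/√25) = 3.137
df = n − 1 = 24
Two-sided p-value ≈ 0.0045
Since p ≈ 0.0045 < α = 0.02, reject H0; the data support H1.

3.137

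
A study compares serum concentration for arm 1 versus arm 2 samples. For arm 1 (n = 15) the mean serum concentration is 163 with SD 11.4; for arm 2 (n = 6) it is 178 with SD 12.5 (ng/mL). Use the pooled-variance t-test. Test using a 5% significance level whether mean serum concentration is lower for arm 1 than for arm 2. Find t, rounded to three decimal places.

-2.654

Let group 1 = arm 1, group 2 = arm 2. H0: μ_1 = μ_2; H1: μ_1 < μ_2 (two-sample pooled-variance t-test, left-tailed).
s_p² = [(15−1)·11.4² + (6−1)·12.5²]/(15+6−2) = 136.878
t = (163 − 178)/√[136.878·(1/15 + 1/6)] = -2.654
df = n₁ + n₂ − 2 = 19
p-value = P(T ≤ -2.654) ≈ 0.0078
Since p ≈ 0.0078 < α = 0.05, reject H0; the evidence is statistically significant.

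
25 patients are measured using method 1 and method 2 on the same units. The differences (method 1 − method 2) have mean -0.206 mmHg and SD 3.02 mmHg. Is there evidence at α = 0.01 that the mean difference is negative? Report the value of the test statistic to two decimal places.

-0.34

H0: μ_d = 0; H1: μ_d < 0 (paired t-test on the differences, left-tailed).
t = d̄/(s_d/√n) = -0.206/(3.02/√25) = -0.34
df = n − 1 = 24
p-value = P(T ≤ -0.34) ≈ 0.3680
Since p ≈ 0.3680 > α = 0.01, fail to reject H0; the data do not provide sufficient evidence against H0.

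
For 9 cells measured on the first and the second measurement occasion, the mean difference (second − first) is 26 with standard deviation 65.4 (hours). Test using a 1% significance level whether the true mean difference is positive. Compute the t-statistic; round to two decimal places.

H0: μ_d = 0; H1: μ_d > 0 (paired t-test on the differences, right-tailed).
t = d̄/(s_d/√n) = 26/(65.4/√9) = 1.19
df = n − 1 = 8
p-value = P(T ≥ 1.19) ≈ 0.1336
Since p ≈ 0.1336 > α = 0.01, fail to reject H0; the evidence is not statistically significant.

1.19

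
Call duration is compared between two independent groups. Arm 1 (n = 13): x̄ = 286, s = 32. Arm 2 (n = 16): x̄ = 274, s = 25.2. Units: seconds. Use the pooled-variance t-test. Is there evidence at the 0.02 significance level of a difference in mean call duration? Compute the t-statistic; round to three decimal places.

1.131

Let group 1 = arm 1, group 2 = arm 2. H0: μ_1 = μ_2; H1: μ_1 ≠ μ_2 (two-sample pooled-variance t-test, two-sided).
s_p² = [(13−1)·32² + (16−1)·25.2²]/(13+16−2) = 807.911
t = (286 − 274)/√[807.911·(1/13 + 1/16)] = 1.131
df = n₁ + n₂ − 2 = 27
Two-sided p-value ≈ 0.2681
Since p ≈ 0.2681 > α = 0.02, fail to reject H0; the data do not provide sufficient evidence against H0.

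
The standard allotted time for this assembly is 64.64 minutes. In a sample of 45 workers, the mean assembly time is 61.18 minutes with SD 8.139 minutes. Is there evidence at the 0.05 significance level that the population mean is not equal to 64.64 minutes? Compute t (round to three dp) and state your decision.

H0: μ = 64.64; H1: μ ≠ 64.64 (one-sample t-test, two-sided).
t = (x̄ − μ₀)/(s/√n) = (61.18 − 64.64)/(8.139/√45) = -2.852
df = n − 1 = 44
Two-sided p-value ≈ 0.0066
Since p ≈ 0.0066 < α = 0.05, reject H0; the evidence is statistically significant.

t = -2.852; reject H0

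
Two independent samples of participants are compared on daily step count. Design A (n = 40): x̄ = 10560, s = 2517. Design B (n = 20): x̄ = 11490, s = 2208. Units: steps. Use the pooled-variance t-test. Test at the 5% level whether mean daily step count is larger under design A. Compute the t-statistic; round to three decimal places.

-1.403

Let group 1 = design A, group 2 = design B. H0: μ_1 = μ_2; H1: μ_1 > μ_2 (two-sample pooled-variance t-test, right-tailed).
s_p² = [(40−1)·2517² + (20−1)·2208²]/(40+20−2) = 5857000
t = (10560 − 11490)/√[5857000·(1/40 + 1/20)] = -1.403
df = n₁ + n₂ − 2 = 58
p-value = P(T ≥ -1.403) ≈ 0.9171
Since p ≈ 0.9171 > α = 0.05, fail to reject H0; the evidence is not statistically significant.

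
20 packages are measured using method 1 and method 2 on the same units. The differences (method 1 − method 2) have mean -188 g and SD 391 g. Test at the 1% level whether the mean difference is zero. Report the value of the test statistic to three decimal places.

-2.150

H0: μ_d = 0; H1: μ_d ≠ 0 (paired t-test on the differences, two-sided).
t = d̄/(s_d/√n) = -188/(391/√20) = -2.150
df = n − 1 = 19
Two-sided p-value ≈ 0.045
Since p ≈ 0.045 > α = 0.01, fail to reject H0; the data do not provide sufficient evidence against H0.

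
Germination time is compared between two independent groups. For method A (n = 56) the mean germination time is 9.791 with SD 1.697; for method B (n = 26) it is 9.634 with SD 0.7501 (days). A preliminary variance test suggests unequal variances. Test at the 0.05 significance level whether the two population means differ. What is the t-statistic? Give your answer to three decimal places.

0.581

Let group 1 = method A, group 2 = method B. H0: μ_1 = μ_2; H1: μ_1 ≠ μ_2 (Welch's two-sample t-test, two-sided).
t = (x̄_1 − x̄_2)/√(s_1²/n_1 + s_2²/n_2) = (9.791 − 9.634)/√(1.697²/56 + 0.7501²/26) = 0.581
Welch–Satterthwaite df ≈ 79.90
Two-sided p-value ≈ 0.5630
Since p ≈ 0.5630 > α = 0.05, fail to reject H0; the evidence is not statistically significant.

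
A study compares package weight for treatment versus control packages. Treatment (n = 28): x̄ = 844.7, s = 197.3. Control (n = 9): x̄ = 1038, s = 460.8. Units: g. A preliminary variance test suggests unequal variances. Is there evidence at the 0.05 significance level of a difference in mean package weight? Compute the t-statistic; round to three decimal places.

Let group 1 = treatment, group 2 = control. H0: μ_1 = μ_2; H1: μ_1 ≠ μ_2 (Welch's two-sample t-test, two-sided).
t = (x̄_1 − x̄_2)/√(s_1²/n_1 + s_2²/n_2) = (844.7 − 1038)/√(197.3²/28 + 460.8²/9) = -1.223
Welch–Satterthwaite df ≈ 8.96
Two-sided p-value ≈ 0.2525
Since p ≈ 0.2525 > α = 0.05, fail to reject H0; the data do not provide sufficient evidence against H0.

-1.223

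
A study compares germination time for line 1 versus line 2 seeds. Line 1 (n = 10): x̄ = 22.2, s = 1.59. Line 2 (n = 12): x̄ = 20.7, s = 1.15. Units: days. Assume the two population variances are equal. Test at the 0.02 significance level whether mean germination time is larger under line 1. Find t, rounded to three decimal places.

2.565

Let group 1 = line 1, group 2 = line 2. H0: μ_1 = μ_2; H1: μ_1 > μ_2 (two-sample pooled-variance t-test, right-tailed).
s_p² = [(10−1)·1.59² + (12−1)·1.15²]/(10+12−2) = 1.86502
t = (22.2 − 20.7)/√[1.86502·(1/10 + 1/12)] = 2.565
df = n₁ + n₂ − 2 = 20
p-value = P(T ≥ 2.565) ≈ 0.009
Since p ≈ 0.009 < α = 0.02, reject H0; the evidence is statistically significant.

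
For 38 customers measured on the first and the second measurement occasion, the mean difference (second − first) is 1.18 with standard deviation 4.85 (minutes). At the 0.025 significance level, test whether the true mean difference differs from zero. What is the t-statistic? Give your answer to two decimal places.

1.50

H0: μ_d = 0; H1: μ_d ≠ 0 (paired t-test on the differences, two-sided).
t = d̄/(s_d/√n) = 1.18/(4.85/√38) = 1.50
df = n − 1 = 37
Two-sided p-value ≈ 0.1422
Since p ≈ 0.1422 > α = 0.025, fail to reject H0; the evidence is not statistically significant.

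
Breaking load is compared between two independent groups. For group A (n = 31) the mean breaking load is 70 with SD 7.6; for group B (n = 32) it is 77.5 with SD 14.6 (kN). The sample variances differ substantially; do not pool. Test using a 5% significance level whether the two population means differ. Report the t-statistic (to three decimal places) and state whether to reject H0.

t = -2.569; reject H0

Let group 1 = group A, group 2 = group B. H0: μ_1 = μ_2; H1: μ_1 ≠ μ_2 (Welch's two-sample t-test, two-sided).
t = (x̄_1 − x̄_2)/√(s_1²/n_1 + s_2²/n_2) = (70 − 77.5)/√(7.6²/31 + 14.6²/32) = -2.569
Welch–Satterthwaite df ≈ 46.97
Two-sided p-value ≈ 0.013
Since p ≈ 0.013 < α = 0.05, reject H0; the data support H1.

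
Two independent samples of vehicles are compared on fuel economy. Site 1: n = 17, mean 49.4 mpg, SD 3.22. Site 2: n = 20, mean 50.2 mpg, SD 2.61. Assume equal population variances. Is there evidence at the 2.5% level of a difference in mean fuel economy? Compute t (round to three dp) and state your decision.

Let group 1 = site 1, group 2 = site 2. H0: μ_1 = μ_2; H1: μ_1 ≠ μ_2 (two-sample pooled-variance t-test, two-sided).
s_p² = [(17−1)·3.22² + (20−1)·2.61²]/(17+20−2) = 8.43784
t = (49.4 − 50.2)/√[8.43784·(1/17 + 1/20)] = -0.835
df = n₁ + n₂ − 2 = 35
Two-sided p-value ≈ 0.4095
Since p ≈ 0.4095 > α = 0.025, fail to reject H0; the data do not provide sufficient evidence against H0.

t = -0.835; fail to reject H0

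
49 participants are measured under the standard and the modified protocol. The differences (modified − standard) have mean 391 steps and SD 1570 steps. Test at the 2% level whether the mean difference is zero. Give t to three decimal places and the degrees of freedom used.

t = 1.743, df = 48

H0: μ_d = 0; H1: μ_d ≠ 0 (paired t-test on the differences, two-sided).
t = d̄/(s_d/√n) = 391/(1570/√49) = 1.743
df = n − 1 = 48
Two-sided p-value ≈ 0.088
Since p ≈ 0.088 > α = 0.02, fail to reject H0; the data do not provide sufficient evidence against H0.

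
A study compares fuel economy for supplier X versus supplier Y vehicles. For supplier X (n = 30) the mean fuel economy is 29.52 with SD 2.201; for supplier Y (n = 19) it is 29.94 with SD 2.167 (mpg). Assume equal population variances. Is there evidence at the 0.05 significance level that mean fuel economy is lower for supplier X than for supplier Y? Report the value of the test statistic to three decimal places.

-0.655

Let group 1 = supplier X, group 2 = supplier Y. H0: μ_1 = μ_2; H1: μ_1 < μ_2 (two-sample pooled-variance t-test, left-tailed).
s_p² = [(30−1)·2.201² + (19−1)·2.167²]/(30+19−2) = 4.78752
t = (29.52 − 29.94)/√[4.78752·(1/30 + 1/19)] = -0.655
df = n₁ + n₂ − 2 = 47
p-value = P(T ≤ -0.655) ≈ 0.2579
Since p ≈ 0.2579 > α = 0.05, fail to reject H0; the evidence is not statistically significant.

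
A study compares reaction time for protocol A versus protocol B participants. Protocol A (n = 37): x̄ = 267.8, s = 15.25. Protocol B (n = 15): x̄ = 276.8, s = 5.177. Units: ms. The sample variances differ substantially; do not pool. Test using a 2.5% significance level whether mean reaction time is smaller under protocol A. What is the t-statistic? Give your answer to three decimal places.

-3.168

Let group 1 = protocol A, group 2 = protocol B. H0: μ_1 = μ_2; H1: μ_1 < μ_2 (Welch's two-sample t-test, left-tailed).
t = (x̄_1 − x̄_2)/√(s_1²/n_1 + s_2²/n_2) = (267.8 − 276.8)/√(15.25²/37 + 5.177²/15) = -3.168
Welch–Satterthwaite df ≈ 49.16
p-value = P(T ≤ -3.168) ≈ 0.0013
Since p ≈ 0.0013 < α = 0.025, reject H0; the evidence is statistically significant.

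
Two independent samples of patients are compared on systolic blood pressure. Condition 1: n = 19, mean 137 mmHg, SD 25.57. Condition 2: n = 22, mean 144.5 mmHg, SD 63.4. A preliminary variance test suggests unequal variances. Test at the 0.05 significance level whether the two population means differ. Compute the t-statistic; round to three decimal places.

Let group 1 = condition 1, group 2 = condition 2. H0: μ_1 = μ_2; H1: μ_1 ≠ μ_2 (Welch's two-sample t-test, two-sided).
t = (x̄_1 − x̄_2)/√(s_1²/n_1 + s_2²/n_2) = (137 − 144.5)/√(25.57²/19 + 63.4²/22) = -0.509
Welch–Satterthwaite df ≈ 28.48
Two-sided p-value ≈ 0.615
Since p ≈ 0.615 > α = 0.05, fail to reject H0; the evidence is not statistically significant.

-0.509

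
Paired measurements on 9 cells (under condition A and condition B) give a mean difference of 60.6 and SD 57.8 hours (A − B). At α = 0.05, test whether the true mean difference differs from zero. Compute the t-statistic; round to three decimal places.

3.145

H0: μ_d = 0; H1: μ_d ≠ 0 (paired t-test on the differences, two-sided).
t = d̄/(s_d/√n) = 60.6/(57.8/√9) = 3.145
df = n − 1 = 8
Two-sided p-value ≈ 0.0137
Since p ≈ 0.0137 < α = 0.05, reject H0; the data support H1.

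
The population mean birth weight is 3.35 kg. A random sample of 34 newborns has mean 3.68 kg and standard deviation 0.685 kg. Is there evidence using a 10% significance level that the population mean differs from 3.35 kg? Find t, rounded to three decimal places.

H0: μ = 3.35; H1: μ ≠ 3.35 (one-sample t-test, two-sided).
t = (x̄ − μ₀)/(s/√n) = (3.68 − 3.35)/(0.685/√34) = 2.809
df = n − 1 = 33
Two-sided p-value ≈ 0.0083
Since p ≈ 0.0083 < α = 0.1, reject H0; the data support H1.

2.809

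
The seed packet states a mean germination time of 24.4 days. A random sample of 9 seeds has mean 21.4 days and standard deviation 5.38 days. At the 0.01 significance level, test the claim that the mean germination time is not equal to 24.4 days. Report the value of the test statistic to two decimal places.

-1.67

H0: μ = 24.4; H1: μ ≠ 24.4 (one-sample t-test, two-sided).
t = (x̄ − μ₀)/(s/√n) = (21.4 − 24.4)/(5.38/√9) = -1.67
df = n − 1 = 8
Two-sided p-value ≈ 0.1329
Since p ≈ 0.1329 > α = 0.01, fail to reject H0; the data do not provide sufficient evidence against H0.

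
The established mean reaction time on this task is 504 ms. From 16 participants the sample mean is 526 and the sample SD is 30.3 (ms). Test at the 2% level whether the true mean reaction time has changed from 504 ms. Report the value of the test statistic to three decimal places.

H0: μ = 504; H1: μ ≠ 504 (one-sample t-test, two-sided).
t = (x̄ − μ₀)/(s/√n) = (526 − 504)/(30.3/√16) = 2.904
df = n − 1 = 15
Two-sided p-value ≈ 0.011
Since p ≈ 0.011 < α = 0.02, reject H0; the data support H1.

2.904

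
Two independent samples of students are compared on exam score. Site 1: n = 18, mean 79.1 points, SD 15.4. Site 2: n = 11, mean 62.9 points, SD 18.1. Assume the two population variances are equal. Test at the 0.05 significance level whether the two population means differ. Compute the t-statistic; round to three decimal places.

Let group 1 = site 1, group 2 = site 2. H0: μ_1 = μ_2; H1: μ_1 ≠ μ_2 (two-sample pooled-variance t-test, two-sided).
s_p² = [(18−1)·15.4² + (11−1)·18.1²]/(18+11−2) = 270.66
t = (79.1 − 62.9)/√[270.66·(1/18 + 1/11)] = 2.573
df = n₁ + n₂ − 2 = 27
Two-sided p-value ≈ 0.016
Since p ≈ 0.016 < α = 0.05, reject H0; the evidence is statistically significant.

2.573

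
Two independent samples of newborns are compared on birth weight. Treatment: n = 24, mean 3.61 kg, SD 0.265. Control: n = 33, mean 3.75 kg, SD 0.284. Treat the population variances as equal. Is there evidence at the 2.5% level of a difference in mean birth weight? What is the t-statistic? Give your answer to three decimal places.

-1.889

Let group 1 = treatment, group 2 = control. H0: μ_1 = μ_2; H1: μ_1 ≠ μ_2 (two-sample pooled-variance t-test, two-sided).
s_p² = [(24−1)·0.265² + (33−1)·0.284²]/(24+33−2) = 0.0762939
t = (3.61 − 3.75)/√[0.0762939·(1/24 + 1/33)] = -1.889
df = n₁ + n₂ − 2 = 55
Two-sided p-value ≈ 0.064
Since p ≈ 0.064 > α = 0.025, fail to reject H0; the data do not provide sufficient evidence against H0.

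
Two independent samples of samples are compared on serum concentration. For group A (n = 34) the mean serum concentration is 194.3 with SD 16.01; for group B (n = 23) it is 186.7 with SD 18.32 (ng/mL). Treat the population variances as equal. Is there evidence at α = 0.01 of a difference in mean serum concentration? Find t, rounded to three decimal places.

Let group 1 = group A, group 2 = group B. H0: μ_1 = μ_2; H1: μ_1 ≠ μ_2 (two-sample pooled-variance t-test, two-sided).
s_p² = [(34−1)·16.01² + (23−1)·18.32²]/(34+23−2) = 288.041
t = (194.3 − 186.7)/√[288.041·(1/34 + 1/23)] = 1.659
df = n₁ + n₂ − 2 = 55
Two-sided p-value ≈ 0.1029
Since p ≈ 0.1029 > α = 0.01, fail to reject H0; the data do not provide sufficient evidence against H0.

1.659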